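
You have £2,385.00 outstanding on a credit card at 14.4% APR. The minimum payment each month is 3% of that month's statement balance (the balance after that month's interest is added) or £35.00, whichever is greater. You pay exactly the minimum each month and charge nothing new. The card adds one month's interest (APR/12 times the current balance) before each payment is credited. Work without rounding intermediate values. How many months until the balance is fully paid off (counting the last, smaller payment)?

82 months

Monthly rate r = 14.4%/12 = 1.2% = 0.012.
While 3% of the post-interest balance exceeds £35.00, each month B ← (B·(1+r))·(1 − 0.03), i.e. B shrinks by the factor (1+r)·0.97 = 0.98164.
This holds for months 1–40. Entering month 41 the balance is £1,136.52; 3% of the post-interest balance is now below £35.00, so the flat £35.00 minimum applies from here.
From month 41 a fixed £35.00 at rate r clears £1,136.52 in 42 more payments. Total: 40 + 42 = 82 months.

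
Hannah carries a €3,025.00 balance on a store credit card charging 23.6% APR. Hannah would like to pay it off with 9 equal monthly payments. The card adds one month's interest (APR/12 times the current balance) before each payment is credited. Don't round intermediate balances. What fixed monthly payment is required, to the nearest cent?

€370.02

Monthly rate r = 23.6%/12 = 1.96667% = 0.0196667.
Level-payment amortization: P = B₀·r / (1 − (1+r)^(−n)) = 3025.00·0.0196667 / (1 − 1.01967^(−9)).
Denominator 1 − (1+r)^(−9) = 0.160779663.
P = 59.4917 / 0.160779663 ≈ 370.02.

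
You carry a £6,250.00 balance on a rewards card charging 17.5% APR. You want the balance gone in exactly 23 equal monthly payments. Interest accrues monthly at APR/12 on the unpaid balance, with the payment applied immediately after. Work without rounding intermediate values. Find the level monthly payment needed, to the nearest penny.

Monthly rate r = 17.5%/12 = 1.45833% = 0.0145833.
Level-payment amortization: P = B₀·r / (1 − (1+r)^(−n)) = 6250.00·0.0145833 / (1 − 1.01458^(−23)).
Denominator 1 − (1+r)^(−23) = 0.283225821.
P = 91.1458 / 0.283225821 ≈ 321.81.

£321.81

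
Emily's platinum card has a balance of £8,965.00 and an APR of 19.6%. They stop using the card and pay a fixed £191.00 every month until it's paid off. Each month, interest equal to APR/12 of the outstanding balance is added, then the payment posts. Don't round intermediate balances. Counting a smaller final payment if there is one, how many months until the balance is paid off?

Monthly rate r = 19.6%/12 = 1.63333% = 0.0163333.
Recurrence: B ← B·(1+r) − £191.00.
Month 1: interest £146.43; balance after payment £8,920.43.
Month 2: interest £145.70; balance after payment £8,875.13.
Closed form: n = −ln(1 − rB₀/P)/ln(1+r) = −ln(0.23336)/ln(1.01633) ≈ 89.818, so the balance reaches zero during payment 90.

90 months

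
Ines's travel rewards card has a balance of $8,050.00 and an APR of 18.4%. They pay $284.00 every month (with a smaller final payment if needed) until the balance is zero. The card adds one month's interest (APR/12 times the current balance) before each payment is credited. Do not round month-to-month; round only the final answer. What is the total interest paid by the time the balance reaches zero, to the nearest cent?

Monthly rate r = 18.4%/12 = 1.53333% = 0.0153333.
Payoff takes n = ⌈−ln(1 − rB₀/P)/ln(1+r)⌉ = ⌈37.476⌉ = 38 payments; the last is $135.61.
Total paid = 37·$284.00 + $135.61 = $10,643.61.
Total interest = total paid − principal = $10,643.61 − $8,050.00 = $2,593.61.

$2,593.61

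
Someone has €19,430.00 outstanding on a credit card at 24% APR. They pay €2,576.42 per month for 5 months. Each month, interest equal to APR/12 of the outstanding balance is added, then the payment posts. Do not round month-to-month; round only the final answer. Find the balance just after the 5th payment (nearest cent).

Monthly rate r = 24%/12 = 2% = 0.02.
Each month: B ← B·(1+r) − €2,576.42.
Month 1: interest €388.60; balance after payment €17,242.18.
Month 2: interest €344.84; balance after payment €15,010.60.
Month 3: interest €300.21; balance after payment €12,734.40.
Month 4: interest €254.69; balance after payment €10,412.66.
Month 5: interest €208.25; balance after payment €8,044.50.

€8,044.50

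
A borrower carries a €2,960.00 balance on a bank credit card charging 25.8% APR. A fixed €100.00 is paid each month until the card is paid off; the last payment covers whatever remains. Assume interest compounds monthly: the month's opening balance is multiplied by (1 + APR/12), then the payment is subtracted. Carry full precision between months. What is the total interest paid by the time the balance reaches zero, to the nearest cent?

€1,796.25

Monthly rate r = 25.8%/12 = 2.15% = 0.0215.
Payoff takes n = ⌈−ln(1 − rB₀/P)/ln(1+r)⌉ = ⌈47.560⌉ = 48 payments; the last is €56.25.
Total paid = 47·€100.00 + €56.25 = €4,756.25.
Total interest = total paid − principal = €4,756.25 − €2,960.00 = €1,796.25.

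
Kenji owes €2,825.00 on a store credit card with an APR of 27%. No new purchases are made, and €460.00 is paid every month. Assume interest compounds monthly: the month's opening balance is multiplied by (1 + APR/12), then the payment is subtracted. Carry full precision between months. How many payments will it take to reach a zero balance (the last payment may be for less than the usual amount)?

7 months

Monthly rate r = 27%/12 = 2.25% = 0.0225.
Recurrence: B ← B·(1+r) − €460.00.
Month 1: interest €63.56; balance after payment €2,428.56.
Month 2: interest €54.64; balance after payment €2,023.21.
Closed form: n = −ln(1 − rB₀/P)/ln(1+r) = −ln(0.86182)/ln(1.0225) ≈ 6.683, so the balance reaches zero during payment 7.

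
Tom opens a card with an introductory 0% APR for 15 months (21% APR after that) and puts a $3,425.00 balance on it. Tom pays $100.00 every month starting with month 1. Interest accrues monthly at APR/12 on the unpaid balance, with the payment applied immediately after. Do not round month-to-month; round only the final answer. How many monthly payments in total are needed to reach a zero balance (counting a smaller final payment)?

39 payments

Promo months 1–15 at r₀ = 0%/12 = 0; months 16+ at r₁ = 21%/12 = 0.0175.
After month 15 (no interest yet): B = $3,425.00 − 15·$100.00 = $1,925.00.
Then at r₁ with $100.00/mo: n₂ = −ln(1 − r₁·B/P)/ln(1+r₁) ≈ 23.68 → 24 more payments.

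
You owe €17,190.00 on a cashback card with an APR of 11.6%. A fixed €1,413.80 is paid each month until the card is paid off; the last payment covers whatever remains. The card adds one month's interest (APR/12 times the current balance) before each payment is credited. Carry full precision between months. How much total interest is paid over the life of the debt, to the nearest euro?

Monthly rate r = 11.6%/12 = 0.966667% = 0.00966667.
Payoff takes n = ⌈−ln(1 − rB₀/P)/ln(1+r)⌉ = ⌈12.997⌉ = 13 payments; the last is €1,409.73.
Total paid = 12·€1,413.80 + €1,409.73 = €18,375.33.
Total interest = total paid − principal = €18,375.33 − €17,190.00 = €1,185.33.

€1,185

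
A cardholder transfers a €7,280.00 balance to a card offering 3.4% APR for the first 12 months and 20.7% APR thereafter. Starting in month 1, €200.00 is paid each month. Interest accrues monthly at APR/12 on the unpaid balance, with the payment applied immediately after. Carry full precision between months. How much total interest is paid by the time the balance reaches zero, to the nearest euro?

Promo months 1–12 at r₀ = 3.4%/12 = 0.00283333; months 13+ at r₁ = 20.7%/12 = 0.01725.
After month 12: iterate B ← B·(1+r₀) − €200.00 for 12 months → €5,093.66.
Then at r₁ with €200.00/mo: n₂ = −ln(1 − r₁·B/P)/ln(1+r₁) ≈ 33.83 → 34 more payments.
Total paid = 45·€200.00 + €166.57 = €9,166.57; interest = €9,166.57 − €7,280.00 = €1,886.57.

€1,887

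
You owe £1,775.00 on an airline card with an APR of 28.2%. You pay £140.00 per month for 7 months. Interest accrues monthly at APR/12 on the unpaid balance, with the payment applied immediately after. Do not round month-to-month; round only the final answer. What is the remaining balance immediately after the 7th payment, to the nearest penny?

£1,036.54

Monthly rate r = 28.2%/12 = 2.35% = 0.0235.
Each month: B ← B·(1+r) − £140.00.
Month 1: interest £41.71; balance after payment £1,676.71.
Month 2: interest £39.40; balance after payment £1,576.12.
Month 3: interest £37.04; balance after payment £1,473.15.
Month 4: interest £34.62; balance after payment £1,367.77.
Month 5: interest £32.14; balance after payment £1,259.92.
Month 6: interest £29.61; balance after payment £1,149.52.
Month 7: interest £27.01; balance after payment £1,036.54.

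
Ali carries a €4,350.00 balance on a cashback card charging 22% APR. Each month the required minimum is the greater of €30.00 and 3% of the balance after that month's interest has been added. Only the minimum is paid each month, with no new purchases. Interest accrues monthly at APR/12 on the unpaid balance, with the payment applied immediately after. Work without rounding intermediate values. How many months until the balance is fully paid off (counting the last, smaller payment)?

Monthly rate r = 22%/12 = 1.83333% = 0.0183333.
While 3% of the post-interest balance exceeds €30.00, each month B ← (B·(1+r))·(1 − 0.03), i.e. B shrinks by the factor (1+r)·0.97 = 0.98778.
This holds for months 1–122. Entering month 123 the balance is €970.99; 3% of the post-interest balance is now below €30.00, so the flat €30.00 minimum applies from here.
From month 123 a fixed €30.00 at rate r clears €970.99 in 50 more payments. Total: 122 + 50 = 172 months.

172 months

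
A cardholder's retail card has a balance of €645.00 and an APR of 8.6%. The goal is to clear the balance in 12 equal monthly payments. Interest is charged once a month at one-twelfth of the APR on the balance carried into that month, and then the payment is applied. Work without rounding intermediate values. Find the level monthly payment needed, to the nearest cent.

€56.29

Monthly rate r = 8.6%/12 = 0.716667% = 0.00716667.
Level-payment amortization: P = B₀·r / (1 − (1+r)^(−n)) = 645.00·0.00716667 / (1 − 1.00717^(−12)).
Denominator 1 − (1+r)^(−12) = 0.0821242975.
P = 4.6225 / 0.0821242975 ≈ 56.29.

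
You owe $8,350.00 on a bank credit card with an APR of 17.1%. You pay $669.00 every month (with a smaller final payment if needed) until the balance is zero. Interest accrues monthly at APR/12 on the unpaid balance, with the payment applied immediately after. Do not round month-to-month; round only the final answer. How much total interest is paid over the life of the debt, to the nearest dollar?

Monthly rate r = 17.1%/12 = 1.425% = 0.01425.
Payoff takes n = ⌈−ln(1 − rB₀/P)/ln(1+r)⌉ = ⌈13.841⌉ = 14 payments; the last is $563.30.
Total paid = 13·$669.00 + $563.30 = $9,260.30.
Total interest = total paid − principal = $9,260.30 − $8,350.00 = $910.30.

$910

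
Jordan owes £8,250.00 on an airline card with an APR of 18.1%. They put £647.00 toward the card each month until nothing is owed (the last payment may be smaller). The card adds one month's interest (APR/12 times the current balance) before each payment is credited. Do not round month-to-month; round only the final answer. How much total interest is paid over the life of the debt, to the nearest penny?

Monthly rate r = 18.1%/12 = 1.50833% = 0.0150833.
Payoff takes n = ⌈−ln(1 − rB₀/P)/ln(1+r)⌉ = ⌈14.268⌉ = 15 payments; the last is £174.33.
Total paid = 14·£647.00 + £174.33 = £9,232.33.
Total interest = total paid − principal = £9,232.33 − £8,250.00 = £982.33.

£982.33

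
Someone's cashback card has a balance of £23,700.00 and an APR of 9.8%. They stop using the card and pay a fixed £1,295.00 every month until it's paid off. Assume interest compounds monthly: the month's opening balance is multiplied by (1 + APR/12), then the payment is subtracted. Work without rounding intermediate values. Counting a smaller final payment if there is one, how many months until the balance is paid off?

20 payments

Monthly rate r = 9.8%/12 = 0.816667% = 0.00816667.
Recurrence: B ← B·(1+r) − £1,295.00.
Month 1: interest £193.55; balance after payment £22,598.55.
Month 2: interest £184.55; balance after payment £21,488.10.
Closed form: n = −ln(1 − rB₀/P)/ln(1+r) = −ln(0.85054)/ln(1.00817) ≈ 19.903, so the balance reaches zero during payment 20.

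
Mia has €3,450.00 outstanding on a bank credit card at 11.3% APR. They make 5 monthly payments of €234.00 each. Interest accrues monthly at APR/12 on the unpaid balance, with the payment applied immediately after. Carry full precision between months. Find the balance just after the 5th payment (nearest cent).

Monthly rate r = 11.3%/12 = 0.941667% = 0.00941667.
Each month: B ← B·(1+r) − €234.00.
Month 1: interest €32.49; balance after payment €3,248.49.
Month 2: interest €30.59; balance after payment €3,045.08.
Month 3: interest €28.67; balance after payment €2,839.75.
Month 4: interest €26.74; balance after payment €2,632.49.
Month 5: interest €24.79; balance after payment €2,423.28.

€2,423.28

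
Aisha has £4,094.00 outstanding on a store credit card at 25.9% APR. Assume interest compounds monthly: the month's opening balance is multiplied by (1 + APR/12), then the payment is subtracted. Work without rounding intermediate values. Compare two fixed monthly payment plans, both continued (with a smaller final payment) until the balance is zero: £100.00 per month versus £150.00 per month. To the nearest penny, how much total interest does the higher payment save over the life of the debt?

Monthly rate r = 25.9%/12 = 2.15833% = 0.0215833.
At £100.00/mo: n = ⌈−ln(1 − rB₀/P)/ln(1+r)⌉ = 101 payments (last £72.98); total interest = total paid − £4,094.00 = £5,978.98.
At £150.00/mo: 42 payments (last £97.71); total interest £2,153.71.
Interest saved = £5,978.98 − £2,153.71 = £3,825.27.

£3,825.27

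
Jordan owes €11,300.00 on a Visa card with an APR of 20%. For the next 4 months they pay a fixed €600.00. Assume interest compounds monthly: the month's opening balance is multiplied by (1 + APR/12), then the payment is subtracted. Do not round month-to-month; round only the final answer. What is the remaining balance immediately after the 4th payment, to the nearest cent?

€9,611.71

Monthly rate r = 20%/12 = 1.66667% = 0.0166667.
Each month: B ← B·(1+r) − €600.00.
Month 1: interest €188.33; balance after payment €10,888.33.
Month 2: interest €181.47; balance after payment €10,469.81.
Month 3: interest €174.50; balance after payment €10,044.30.
Month 4: interest €167.41; balance after payment €9,611.71.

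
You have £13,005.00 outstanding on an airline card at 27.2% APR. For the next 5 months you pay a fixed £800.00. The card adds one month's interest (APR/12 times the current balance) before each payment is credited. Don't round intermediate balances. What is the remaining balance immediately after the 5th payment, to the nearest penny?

Monthly rate r = 27.2%/12 = 2.26667% = 0.0226667.
Each month: B ← B·(1+r) − £800.00.
Month 1: interest £294.78; balance after payment £12,499.78.
Month 2: interest £283.33; balance after payment £11,983.11.
Month 3: interest £271.62; balance after payment £11,454.73.
Month 4: interest £259.64; balance after payment £10,914.37.
Month 5: interest £247.39; balance after payment £10,361.76.

£10,361.76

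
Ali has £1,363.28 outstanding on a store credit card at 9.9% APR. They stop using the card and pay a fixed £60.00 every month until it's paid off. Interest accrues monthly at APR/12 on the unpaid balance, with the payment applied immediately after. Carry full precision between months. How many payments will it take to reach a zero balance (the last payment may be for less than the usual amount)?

Monthly rate r = 9.9%/12 = 0.825% = 0.00825.
Recurrence: B ← B·(1+r) − £60.00.
Month 1: interest £11.25; balance after payment £1,314.53.
Month 2: interest £10.84; balance after payment £1,265.37.
Closed form: n = −ln(1 − rB₀/P)/ln(1+r) = −ln(0.81255)/ln(1.00825) ≈ 25.265, so the balance reaches zero during payment 26.

26 payments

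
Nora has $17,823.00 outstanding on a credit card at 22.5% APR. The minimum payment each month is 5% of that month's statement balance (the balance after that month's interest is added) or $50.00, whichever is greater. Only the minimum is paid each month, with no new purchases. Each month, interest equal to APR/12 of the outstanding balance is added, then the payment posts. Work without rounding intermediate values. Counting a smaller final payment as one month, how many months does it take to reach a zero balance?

114 months

Monthly rate r = 22.5%/12 = 1.875% = 0.01875.
While 5% of the post-interest balance exceeds $50.00, each month B ← (B·(1+r))·(1 − 0.05), i.e. B shrinks by the factor (1+r)·0.95 = 0.96781.
This holds for months 1–89. Entering month 90 the balance is $969.17; 5% of the post-interest balance is now below $50.00, so the flat $50.00 minimum applies from here.
From month 90 a fixed $50.00 at rate r clears $969.17 in 25 more payments. Total: 89 + 25 = 114 months.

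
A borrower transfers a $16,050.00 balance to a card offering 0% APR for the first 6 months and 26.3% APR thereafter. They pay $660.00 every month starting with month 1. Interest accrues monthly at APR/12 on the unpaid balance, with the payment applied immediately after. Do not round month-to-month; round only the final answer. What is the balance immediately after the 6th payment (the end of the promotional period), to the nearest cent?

Promo months 1–6 at r₀ = 0%/12 = 0; months 7+ at r₁ = 26.3%/12 = 0.0219167.
After month 6 (no interest yet): B = $16,050.00 − 6·$660.00 = $12,090.00.

$12,090.00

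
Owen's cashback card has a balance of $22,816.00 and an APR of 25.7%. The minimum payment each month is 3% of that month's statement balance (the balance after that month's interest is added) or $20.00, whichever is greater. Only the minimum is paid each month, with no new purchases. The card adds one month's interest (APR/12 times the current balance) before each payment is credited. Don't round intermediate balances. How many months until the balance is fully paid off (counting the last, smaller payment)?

441 months

Monthly rate r = 25.7%/12 = 2.14167% = 0.0214167.
While 3% of the post-interest balance exceeds $20.00, each month B ← (B·(1+r))·(1 − 0.03), i.e. B shrinks by the factor (1+r)·0.97 = 0.99077.
This holds for months 1–384. Entering month 385 the balance is $649.40; 3% of the post-interest balance is now below $20.00, so the flat $20.00 minimum applies from here.
From month 385 a fixed $20.00 at rate r clears $649.40 in 57 more payments. Total: 384 + 57 = 441 months.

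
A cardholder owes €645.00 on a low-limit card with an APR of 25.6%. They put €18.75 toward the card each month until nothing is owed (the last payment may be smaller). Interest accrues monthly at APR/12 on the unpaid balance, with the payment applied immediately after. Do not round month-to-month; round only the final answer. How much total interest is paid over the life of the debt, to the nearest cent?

Monthly rate r = 25.6%/12 = 2.13333% = 0.0213333.
Payoff takes n = ⌈−ln(1 − rB₀/P)/ln(1+r)⌉ = ⌈62.711⌉ = 63 payments; the last is €13.37.
Total paid = 62·€18.75 + €13.37 = €1,175.87.
Total interest = total paid − principal = €1,175.87 − €645.00 = €530.87.

€530.87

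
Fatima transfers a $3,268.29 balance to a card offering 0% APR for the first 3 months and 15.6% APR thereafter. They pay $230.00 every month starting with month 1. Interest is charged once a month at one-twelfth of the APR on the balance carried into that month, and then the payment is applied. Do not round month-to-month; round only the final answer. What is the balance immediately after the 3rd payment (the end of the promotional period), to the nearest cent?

Promo months 1–3 at r₀ = 0%/12 = 0; months 4+ at r₁ = 15.6%/12 = 0.013.
After month 3 (no interest yet): B = $3,268.29 − 3·$230.00 = $2,578.29.

$2,578.29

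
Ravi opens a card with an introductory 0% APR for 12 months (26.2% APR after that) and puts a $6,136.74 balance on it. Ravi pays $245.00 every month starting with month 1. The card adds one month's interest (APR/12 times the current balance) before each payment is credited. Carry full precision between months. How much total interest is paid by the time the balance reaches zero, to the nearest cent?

Promo months 1–12 at r₀ = 0%/12 = 0; months 13+ at r₁ = 26.2%/12 = 0.0218333.
After month 12 (no interest yet): B = $6,136.74 − 12·$245.00 = $3,196.74.
Then at r₁ with $245.00/mo: n₂ = −ln(1 − r₁·B/P)/ln(1+r₁) ≈ 15.52 → 16 more payments.
Total paid = 27·$245.00 + $129.16 = $6,744.16; interest = $6,744.16 − $6,136.74 = $607.42.

$607.42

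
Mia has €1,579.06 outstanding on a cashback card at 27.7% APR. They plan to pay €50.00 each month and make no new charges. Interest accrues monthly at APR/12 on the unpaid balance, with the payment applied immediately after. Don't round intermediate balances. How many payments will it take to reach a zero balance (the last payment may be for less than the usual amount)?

58 months

Monthly rate r = 27.7%/12 = 2.30833% = 0.0230833.
Recurrence: B ← B·(1+r) − €50.00.
Month 1: interest €36.45; balance after payment €1,565.51.
Month 2: interest €36.14; balance after payment €1,551.65.
Closed form: n = −ln(1 − rB₀/P)/ln(1+r) = −ln(0.271)/ln(1.02308) ≈ 57.212, so the balance reaches zero during payment 58.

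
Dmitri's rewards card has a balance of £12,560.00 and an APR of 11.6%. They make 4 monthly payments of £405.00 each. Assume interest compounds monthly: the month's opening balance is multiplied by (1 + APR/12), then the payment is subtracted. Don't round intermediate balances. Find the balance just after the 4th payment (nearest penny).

£11,409.10

Monthly rate r = 11.6%/12 = 0.966667% = 0.00966667.
Each month: B ← B·(1+r) − £405.00.
Month 1: interest £121.41; balance after payment £12,276.41.
Month 2: interest £118.67; balance after payment £11,990.09.
Month 3: interest £115.90; balance after payment £11,700.99.
Month 4: interest £113.11; balance after payment £11,409.10.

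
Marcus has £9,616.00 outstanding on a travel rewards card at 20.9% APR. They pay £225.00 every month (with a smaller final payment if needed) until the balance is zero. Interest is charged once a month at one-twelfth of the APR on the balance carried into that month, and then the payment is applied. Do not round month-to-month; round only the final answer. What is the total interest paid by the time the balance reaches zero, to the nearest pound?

Monthly rate r = 20.9%/12 = 1.74167% = 0.0174167.
Payoff takes n = ⌈−ln(1 − rB₀/P)/ln(1+r)⌉ = ⌈78.993⌉ = 79 payments; the last is £223.35.
Total paid = 78·£225.00 + £223.35 = £17,773.35.
Total interest = total paid − principal = £17,773.35 − £9,616.00 = £8,157.35.

£8,157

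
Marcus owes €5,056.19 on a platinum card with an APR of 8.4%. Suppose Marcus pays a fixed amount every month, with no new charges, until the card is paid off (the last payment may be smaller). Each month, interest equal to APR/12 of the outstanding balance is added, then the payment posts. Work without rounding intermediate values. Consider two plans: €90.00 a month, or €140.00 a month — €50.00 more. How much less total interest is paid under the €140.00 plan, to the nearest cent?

Monthly rate r = 8.4%/12 = 0.7% = 0.007.
At €90.00/mo: n = ⌈−ln(1 − rB₀/P)/ln(1+r)⌉ = 72 payments (last €56.65); total interest = total paid − €5,056.19 = €1,390.46.
At €140.00/mo: 42 payments (last €109.16); total interest €792.97.
Interest saved = €1,390.46 − €792.97 = €597.49.

€597.49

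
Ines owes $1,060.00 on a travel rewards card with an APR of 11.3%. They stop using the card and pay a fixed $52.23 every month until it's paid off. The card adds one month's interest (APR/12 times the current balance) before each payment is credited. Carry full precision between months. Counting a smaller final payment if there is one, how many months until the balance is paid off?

23 payments

Monthly rate r = 11.3%/12 = 0.941667% = 0.00941667.
Recurrence: B ← B·(1+r) − $52.23.
Month 1: interest $9.98; balance after payment $1,017.75.
Month 2: interest $9.58; balance after payment $975.11.
Closed form: n = −ln(1 − rB₀/P)/ln(1+r) = −ln(0.80889)/ln(1.00942) ≈ 22.629, so the balance reaches zero during payment 23.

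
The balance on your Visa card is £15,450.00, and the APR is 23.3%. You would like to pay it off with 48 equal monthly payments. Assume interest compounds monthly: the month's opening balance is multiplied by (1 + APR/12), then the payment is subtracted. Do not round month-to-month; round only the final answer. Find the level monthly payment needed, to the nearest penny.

£497.74

Monthly rate r = 23.3%/12 = 1.94167% = 0.0194167.
Level-payment amortization: P = B₀·r / (1 − (1+r)^(−n)) = 15450.00·0.0194167 / (1 − 1.01942^(−48)).
Denominator 1 − (1+r)^(−48) = 0.602701455.
P = 299.988 / 0.602701455 ≈ 497.74.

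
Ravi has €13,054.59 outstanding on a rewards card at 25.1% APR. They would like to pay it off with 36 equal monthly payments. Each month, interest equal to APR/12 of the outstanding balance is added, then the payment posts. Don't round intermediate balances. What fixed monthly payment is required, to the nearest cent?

€519.74

Monthly rate r = 25.1%/12 = 2.09167% = 0.0209167.
Level-payment amortization: P = B₀·r / (1 − (1+r)^(−n)) = 13054.59·0.0209167 / (1 − 1.02092^(−36)).
Denominator 1 − (1+r)^(−36) = 0.525376298.
P = 273.059 / 0.525376298 ≈ 519.74.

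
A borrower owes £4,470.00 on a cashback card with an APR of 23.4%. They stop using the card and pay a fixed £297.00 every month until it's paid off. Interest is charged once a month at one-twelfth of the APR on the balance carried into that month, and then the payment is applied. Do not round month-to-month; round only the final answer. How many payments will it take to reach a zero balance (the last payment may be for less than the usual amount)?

Monthly rate r = 23.4%/12 = 1.95% = 0.0195.
Recurrence: B ← B·(1+r) − £297.00.
Month 1: interest £87.17; balance after payment £4,260.16.
Month 2: interest £83.07; balance after payment £4,046.24.
Closed form: n = −ln(1 − rB₀/P)/ln(1+r) = −ln(0.70652)/ln(1.0195) ≈ 17.989, so the balance reaches zero during payment 18.

18 payments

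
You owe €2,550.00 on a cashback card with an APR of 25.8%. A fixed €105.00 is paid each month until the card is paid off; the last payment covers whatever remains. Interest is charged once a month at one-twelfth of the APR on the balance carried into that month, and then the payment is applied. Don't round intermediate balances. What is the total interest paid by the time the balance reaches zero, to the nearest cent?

€1,095.21

Monthly rate r = 25.8%/12 = 2.15% = 0.0215.
Payoff takes n = ⌈−ln(1 − rB₀/P)/ln(1+r)⌉ = ⌈34.714⌉ = 35 payments; the last is €75.21.
Total paid = 34·€105.00 + €75.21 = €3,645.21.
Total interest = total paid − principal = €3,645.21 − €2,550.00 = €1,095.21.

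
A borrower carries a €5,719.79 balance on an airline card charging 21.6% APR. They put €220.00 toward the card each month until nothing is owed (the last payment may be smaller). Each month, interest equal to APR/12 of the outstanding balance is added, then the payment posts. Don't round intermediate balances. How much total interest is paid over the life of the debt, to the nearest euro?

€2,063

Monthly rate r = 21.6%/12 = 1.8% = 0.018.
Payoff takes n = ⌈−ln(1 − rB₀/P)/ln(1+r)⌉ = ⌈35.375⌉ = 36 payments; the last is €82.87.
Total paid = 35·€220.00 + €82.87 = €7,782.87.
Total interest = total paid − principal = €7,782.87 − €5,719.79 = €2,063.08.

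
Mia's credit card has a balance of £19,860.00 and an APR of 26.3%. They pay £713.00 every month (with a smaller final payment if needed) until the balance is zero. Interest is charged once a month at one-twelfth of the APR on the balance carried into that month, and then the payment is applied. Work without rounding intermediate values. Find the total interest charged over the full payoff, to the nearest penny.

Monthly rate r = 26.3%/12 = 2.19167% = 0.0219167.
Payoff takes n = ⌈−ln(1 − rB₀/P)/ln(1+r)⌉ = ⌈43.488⌉ = 44 payments; the last is £349.76.
Total paid = 43·£713.00 + £349.76 = £31,008.76.
Total interest = total paid − principal = £31,008.76 − £19,860.00 = £11,148.76.

£11,148.76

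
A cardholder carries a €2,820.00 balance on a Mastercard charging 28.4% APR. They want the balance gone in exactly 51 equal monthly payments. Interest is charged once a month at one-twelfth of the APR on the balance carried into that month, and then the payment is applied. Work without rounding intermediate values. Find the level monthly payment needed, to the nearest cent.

€95.80

Monthly rate r = 28.4%/12 = 2.36667% = 0.0236667.
Level-payment amortization: P = B₀·r / (1 − (1+r)^(−n)) = 2820.00·0.0236667 / (1 − 1.02367^(−51)).
Denominator 1 − (1+r)^(−51) = 0.696671406.
P = 66.74 / 0.696671406 ≈ 95.80.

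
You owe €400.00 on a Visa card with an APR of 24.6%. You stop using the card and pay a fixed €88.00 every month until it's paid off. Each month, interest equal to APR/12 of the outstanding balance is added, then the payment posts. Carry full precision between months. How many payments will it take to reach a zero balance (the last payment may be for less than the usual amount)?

Monthly rate r = 24.6%/12 = 2.05% = 0.0205.
Recurrence: B ← B·(1+r) − €88.00.
Month 1: interest €8.20; balance after payment €320.20.
Month 2: interest €6.56; balance after payment €238.76.
Month 3: interest €4.89; balance after payment €155.66.
Month 4: interest €3.19; balance after payment €70.85.
Month 5: interest €1.45; balance after payment €0.00.

5 payments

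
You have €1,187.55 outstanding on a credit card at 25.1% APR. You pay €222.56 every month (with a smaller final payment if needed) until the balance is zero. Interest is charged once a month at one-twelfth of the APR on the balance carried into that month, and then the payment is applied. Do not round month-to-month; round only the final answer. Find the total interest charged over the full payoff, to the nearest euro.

Monthly rate r = 25.1%/12 = 2.09167% = 0.0209167.
Payoff takes n = ⌈−ln(1 − rB₀/P)/ln(1+r)⌉ = ⌈5.717⌉ = 6 payments; the last is €160.00.
Total paid = 5·€222.56 + €160.00 = €1,272.80.
Total interest = total paid − principal = €1,272.80 − €1,187.55 = €85.25.

€85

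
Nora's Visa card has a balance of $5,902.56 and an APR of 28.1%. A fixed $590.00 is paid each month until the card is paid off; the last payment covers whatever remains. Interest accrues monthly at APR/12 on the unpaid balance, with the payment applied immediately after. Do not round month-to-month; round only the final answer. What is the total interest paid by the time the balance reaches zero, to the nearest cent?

$902.91

Monthly rate r = 28.1%/12 = 2.34167% = 0.0234167.
Payoff takes n = ⌈−ln(1 − rB₀/P)/ln(1+r)⌉ = ⌈11.532⌉ = 12 payments; the last is $315.47.
Total paid = 11·$590.00 + $315.47 = $6,805.47.
Total interest = total paid − principal = $6,805.47 − $5,902.56 = $902.91.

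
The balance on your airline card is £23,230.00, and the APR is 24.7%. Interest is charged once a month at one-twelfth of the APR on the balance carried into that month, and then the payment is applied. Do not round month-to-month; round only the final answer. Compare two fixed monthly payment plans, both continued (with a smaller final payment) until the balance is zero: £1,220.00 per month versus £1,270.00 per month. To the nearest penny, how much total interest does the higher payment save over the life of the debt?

£342.26

Monthly rate r = 24.7%/12 = 2.05833% = 0.0205833.
At £1,220.00/mo: n = ⌈−ln(1 − rB₀/P)/ln(1+r)⌉ = 25 payments (last £510.53); total interest = total paid − £23,230.00 = £6,560.53.
At £1,270.00/mo: 24 payments (last £238.27); total interest £6,218.27.
Interest saved = £6,560.53 − £6,218.27 = £342.26.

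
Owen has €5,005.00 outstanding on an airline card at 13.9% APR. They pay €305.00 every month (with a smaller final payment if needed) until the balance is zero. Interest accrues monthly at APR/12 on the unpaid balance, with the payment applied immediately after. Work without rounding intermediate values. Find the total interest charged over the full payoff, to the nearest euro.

€579

Monthly rate r = 13.9%/12 = 1.15833% = 0.0115833.
Payoff takes n = ⌈−ln(1 − rB₀/P)/ln(1+r)⌉ = ⌈18.306⌉ = 19 payments; the last is €93.56.
Total paid = 18·€305.00 + €93.56 = €5,583.56.
Total interest = total paid − principal = €5,583.56 − €5,005.00 = €578.56.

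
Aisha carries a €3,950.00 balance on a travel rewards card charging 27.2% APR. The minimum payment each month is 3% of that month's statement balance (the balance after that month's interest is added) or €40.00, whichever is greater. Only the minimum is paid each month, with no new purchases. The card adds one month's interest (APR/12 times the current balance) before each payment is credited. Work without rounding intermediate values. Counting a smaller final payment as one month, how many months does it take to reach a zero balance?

Monthly rate r = 27.2%/12 = 2.26667% = 0.0226667.
While 3% of the post-interest balance exceeds €40.00, each month B ← (B·(1+r))·(1 − 0.03), i.e. B shrinks by the factor (1+r)·0.97 = 0.99199.
This holds for months 1–138. Entering month 139 the balance is €1,301.37; 3% of the post-interest balance is now below €40.00, so the flat €40.00 minimum applies from here.
From month 139 a fixed €40.00 at rate r clears €1,301.37 in 60 more payments. Total: 138 + 60 = 198 months.

198 months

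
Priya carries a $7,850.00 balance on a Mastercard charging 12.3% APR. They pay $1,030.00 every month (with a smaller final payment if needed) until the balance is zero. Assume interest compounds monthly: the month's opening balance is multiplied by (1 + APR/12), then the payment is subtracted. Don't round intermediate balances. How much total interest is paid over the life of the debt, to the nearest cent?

$365.52

Monthly rate r = 12.3%/12 = 1.025% = 0.01025.
Payoff takes n = ⌈−ln(1 − rB₀/P)/ln(1+r)⌉ = ⌈7.976⌉ = 8 payments; the last is $1,005.52.
Total paid = 7·$1,030.00 + $1,005.52 = $8,215.52.
Total interest = total paid − principal = $8,215.52 − $7,850.00 = $365.52.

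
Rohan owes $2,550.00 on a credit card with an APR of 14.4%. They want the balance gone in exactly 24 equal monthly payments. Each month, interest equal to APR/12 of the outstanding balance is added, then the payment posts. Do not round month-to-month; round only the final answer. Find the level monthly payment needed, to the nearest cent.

$122.92

Monthly rate r = 14.4%/12 = 1.2% = 0.012.
Level-payment amortization: P = B₀·r / (1 − (1+r)^(−n)) = 2550.00·0.012 / (1 − 1.012^(−24)).
Denominator 1 − (1+r)^(−24) = 0.24895199.
P = 30.6 / 0.24895199 ≈ 122.92.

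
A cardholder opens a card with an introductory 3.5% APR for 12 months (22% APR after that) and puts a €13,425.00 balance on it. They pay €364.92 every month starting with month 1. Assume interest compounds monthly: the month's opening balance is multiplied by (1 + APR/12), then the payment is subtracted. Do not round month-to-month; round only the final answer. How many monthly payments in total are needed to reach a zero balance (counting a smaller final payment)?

Promo months 1–12 at r₀ = 3.5%/12 = 0.00291667; months 13+ at r₁ = 22%/12 = 0.0183333.
After month 12: iterate B ← B·(1+r₀) − €364.92 for 12 months → €9,452.51.
Then at r₁ with €364.92/mo: n₂ = −ln(1 − r₁·B/P)/ln(1+r₁) ≈ 35.46 → 36 more payments.

48 payments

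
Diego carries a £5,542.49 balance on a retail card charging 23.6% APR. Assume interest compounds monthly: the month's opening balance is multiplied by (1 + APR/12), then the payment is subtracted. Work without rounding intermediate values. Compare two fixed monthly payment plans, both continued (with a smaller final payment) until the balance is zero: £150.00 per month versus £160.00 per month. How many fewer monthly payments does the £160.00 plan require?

8 fewer payments

Monthly rate r = 23.6%/12 = 1.96667% = 0.0196667.
At £150.00/mo: n = ⌈−ln(1 − rB₀/P)/ln(1+r)⌉ = 67 payments (last £90.60); total interest = total paid − £5,542.49 = £4,448.11.
At £160.00/mo: 59 payments (last £113.68); total interest £3,851.19.
Payments saved = 67 − 59 = 8.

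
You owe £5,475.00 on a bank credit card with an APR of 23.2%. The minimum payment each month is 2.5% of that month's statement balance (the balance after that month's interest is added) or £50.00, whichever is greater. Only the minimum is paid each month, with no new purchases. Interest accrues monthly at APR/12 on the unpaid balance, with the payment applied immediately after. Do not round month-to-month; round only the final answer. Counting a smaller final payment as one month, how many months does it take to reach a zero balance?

241 months

Monthly rate r = 23.2%/12 = 1.93333% = 0.0193333.
While 2.5% of the post-interest balance exceeds £50.00, each month B ← (B·(1+r))·(1 − 0.025), i.e. B shrinks by the factor (1+r)·0.975 = 0.99385.
This holds for months 1–167. Entering month 168 the balance is £1,954.18; 2.5% of the post-interest balance is now below £50.00, so the flat £50.00 minimum applies from here.
From month 168 a fixed £50.00 at rate r clears £1,954.18 in 74 more payments. Total: 167 + 74 = 241 months.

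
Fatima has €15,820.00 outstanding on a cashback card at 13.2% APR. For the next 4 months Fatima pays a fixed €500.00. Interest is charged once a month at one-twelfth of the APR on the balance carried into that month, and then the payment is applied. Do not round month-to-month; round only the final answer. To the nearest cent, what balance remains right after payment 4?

€14,494.41

Monthly rate r = 13.2%/12 = 1.1% = 0.011.
Each month: B ← B·(1+r) − €500.00.
Month 1: interest €174.02; balance after payment €15,494.02.
Month 2: interest €170.43; balance after payment €15,164.45.
Month 3: interest €166.81; balance after payment €14,831.26.
Month 4: interest €163.14; balance after payment €14,494.41.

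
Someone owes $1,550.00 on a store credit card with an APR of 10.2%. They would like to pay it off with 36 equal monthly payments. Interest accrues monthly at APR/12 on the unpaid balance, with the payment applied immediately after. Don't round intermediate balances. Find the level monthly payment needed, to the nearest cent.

$50.16

Monthly rate r = 10.2%/12 = 0.85% = 0.0085.
Level-payment amortization: P = B₀·r / (1 − (1+r)^(−n)) = 1550.00·0.0085 / (1 − 1.0085^(−36)).
Denominator 1 − (1+r)^(−36) = 0.262660486.
P = 13.175 / 0.262660486 ≈ 50.16.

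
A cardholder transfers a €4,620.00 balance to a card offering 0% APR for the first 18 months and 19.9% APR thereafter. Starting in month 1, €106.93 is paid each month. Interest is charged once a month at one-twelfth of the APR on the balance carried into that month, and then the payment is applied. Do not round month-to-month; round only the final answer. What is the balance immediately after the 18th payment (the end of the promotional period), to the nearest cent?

€2,695.26

Promo months 1–18 at r₀ = 0%/12 = 0; months 19+ at r₁ = 19.9%/12 = 0.0165833.
After month 18 (no interest yet): B = €4,620.00 − 18·€106.93 = €2,695.26.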